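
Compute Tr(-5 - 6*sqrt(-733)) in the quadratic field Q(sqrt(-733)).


Tr(a + b*sqrt(d)) = (a + b*sqrt(d)) + (a - b*sqrt(d)) = 2a
= 2 * (-5)
= -10

-10


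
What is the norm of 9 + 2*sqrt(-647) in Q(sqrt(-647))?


N(a + b*sqrt(d)) = a^2 - d*b^2
= (9)^2 - (-647)*(2)^2
= 81 + 2588
= 2669

2669


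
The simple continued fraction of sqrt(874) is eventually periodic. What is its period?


Run the CF algorithm for sqrt(874).
a_0 = floor(sqrt(874)) = 29; set m_0=0, q_0=1.
Recurrence: m' = q*a - m,  q' = (d - m'^2)/q,  a' = floor((a_0 + m')/q').
  step 1: m=29, q=33, a=1
  step 2: m=4, q=26, a=1
  step 3: m=22, q=15, a=3
  step 4: m=23, q=23, a=2
  step 5: m=23, q=15, a=3
  step 6: m=22, q=26, a=1
  step 7: m=4, q=33, a=1
  step 8: m=29, q=1, a=58
a_8 = 2*a_0 = 58, so the period closes here.
sqrt(874) = [29; 1, 1, 3, 2, 3, 1, 1, 58]
Period length = 8

8


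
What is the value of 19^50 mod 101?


p = 101 is prime and the exponent is (p-1)/2 = 50, so by Euler's criterion 19^50 = (19/101) = +1 or -1 mod 101.
Compute by square-and-multiply:
  50 = 32 + 16 + 2 (binary 110010)
  Repeated squaring mod 101: 19^1 = 19, 19^2 = 58, 19^4 = 31, 19^8 = 52, 19^16 = 78, 19^32 = 24
  19^50 = 19^32 * 19^16 * 19^2 = 24 * 78 * 58 mod 101
    24 * 78 = 1872 = 54 mod 101
    54 * 58 = 3132 = 1 mod 101
  19^50 = 1 mod 101
Result 1: 19 is a quadratic residue mod 101.
19^50 mod 101 = 1

1


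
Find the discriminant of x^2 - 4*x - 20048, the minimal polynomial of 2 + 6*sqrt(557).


The element 2 + 6*sqrt(557) has minimal polynomial:
x^2 - 4*x - 20048
Discriminant = (-4)^2 - 4*(-20048)
= 16 + 80192
= 80208

80208


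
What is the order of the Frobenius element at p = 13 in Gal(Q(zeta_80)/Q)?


The Frobenius at p in Gal(Q(zeta_n)/Q) = (Z/nZ)* is the class of p, so its order is ord_80(13), the smallest k >= 1 with 13^k = 1 mod 80.
n = 80 = 2^4 * 5, phi(80) = 32; the order divides phi(n).
Divisors of 32: 1, 2, 4, 8, 16, 32
Repeated squaring mod 80: 13^1 = 13, 13^2 = 9, 13^4 = 1, 13^8 = 1, 13^16 = 1, 13^32 = 1
Test divisors in increasing order:
  k=1: 13^1 = 13 mod 80
  k=2: 13^2 = 9 mod 80
  k=4: 13^4 = 1 mod 80  <- first divisor giving 1
Order = 4

4


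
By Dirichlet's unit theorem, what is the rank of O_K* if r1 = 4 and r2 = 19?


By Dirichlet's unit theorem:
rank = r1 + r2 - 1
= 4 + 19 - 1
= 22

22


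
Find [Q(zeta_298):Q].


The degree equals Euler's totient phi(298).
298 = 2 * 149
phi(298) = 148

148


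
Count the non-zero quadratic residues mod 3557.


For prime p, the number of non-zero quadratic residues is (p-1)/2.
= (3557-1)/2
= 1778

1778


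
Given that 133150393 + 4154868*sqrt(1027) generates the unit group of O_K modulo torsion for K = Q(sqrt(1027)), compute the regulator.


epsilon = 133150393 + 4154868*sqrt(1027)
= 2.6630e+08
R = ln(2.6630e+08)
= 19.4001

19.4001


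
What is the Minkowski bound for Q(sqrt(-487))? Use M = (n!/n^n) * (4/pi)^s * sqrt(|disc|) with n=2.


d = -487, d mod 4 = 1, so disc(K) = d = -487; |disc(K)| = 487
Imaginary quadratic field, so n = 2, s = r2 = 1, r1 = 0
M = (n!/n^n) * (4/pi)^s * sqrt(|disc(K)|) = (2!/2^2) * (4/pi)^1 * sqrt(487)
= 0.5 * 1.273240 * 22.068076
= 14.0490

14.0490


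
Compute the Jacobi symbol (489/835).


Compute (489/835) via quadratic reciprocity:
  reciprocity: (489/835) -> +(835/489)
  reduce: (346/489)
  pull out 2: (2/489) = +1  (since 489 mod 8 = 1)
  reciprocity: (173/489) -> +(489/173)
  reduce: (143/173)
  reciprocity: (143/173) -> +(173/143)
  reduce: (30/143)
  pull out 2: (2/143) = +1  (since 143 mod 8 = 7)
  reciprocity: (15/143) -> -(143/15)
  reduce: (8/15)
  pull out 2: (2/15) = +1  (since 15 mod 8 = 7)
  pull out 2: (2/15) = +1  (since 15 mod 8 = 7)
  pull out 2: (2/15) = +1  (since 15 mod 8 = 7)
  (1/15) = 1
Product of signs = -1

-1


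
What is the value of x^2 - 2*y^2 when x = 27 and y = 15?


x^2 - d*y^2
= 27^2 - 2*15^2
= 729 - 450
= 279

279


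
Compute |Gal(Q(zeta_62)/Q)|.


|Gal(Q(zeta_62)/Q)| = phi(62)
= 30

30


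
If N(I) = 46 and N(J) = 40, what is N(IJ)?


N(IJ) = N(I) * N(J)
= 46 * 40
= 1840

1840


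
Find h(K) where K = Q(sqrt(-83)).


K = Q(sqrt(-83)). d mod 4 = 1, so D = disc(K) = d = -83
h(K) equals the number of primitive reduced positive-definite forms (a, b, c) = a*x^2 + b*x*y + c*y^2 with b^2 - 4ac = D,
where reduced means |b| <= a <= c, with b >= 0 whenever |b| = a or a = c, and primitive means gcd(a, b, c) = 1.
Reduced forces 3a^2 <= |D| = 83, so 1 <= a <= 5; b must have the parity of D, and c = (b^2 - D)/(4a) must be an integer >= a.
Enumerate a = 1..5, b in [-a, a]:
  a=1: (1, 1, 21)  [1]
  a=2: none
  a=3: (3, -1, 7), (3, 1, 7)  [2]
  a=4..5: none
Total reduced forms: 1 + 2 = 3
h = 3

3


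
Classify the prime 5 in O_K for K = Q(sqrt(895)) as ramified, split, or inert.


K = Q(sqrt(895)). Since d mod 4 = 3, disc(K) = 3580.
Check p | disc: 3580 mod 5 = 0.
p divides disc, so p ramifies: (p) = P^2 with e=2, f=1, g=1.
Therefore p is ramified.

ramified


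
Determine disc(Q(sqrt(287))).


For K = Q(sqrt(d)) with d squarefree: disc(K) = d if d = 1 mod 4, and disc(K) = 4d if d = 2 or 3 mod 4.
Here d = 287, and d mod 4 = 3.
d = 3 mod 4, not 1 (O_K = Z[sqrt(d)]), so disc(K) = 4d = 4 * (287) = 1148

1148


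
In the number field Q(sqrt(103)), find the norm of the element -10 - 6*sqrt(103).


N(a + b*sqrt(d)) = a^2 - d*b^2
= (-10)^2 - (103)*(-6)^2
= 100 - 3708
= -3608

-3608


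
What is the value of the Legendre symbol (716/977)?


p = 977 is prime, so compute (716/977) with the reciprocity algorithm (Jacobi-symbol steps: pull out 2s via (2/n), flip via reciprocity, reduce):
  pull out 2: (2/977) = +1  (since 977 mod 8 = 1)
  pull out 2: (2/977) = +1  (since 977 mod 8 = 1)
  reciprocity: (179/977) -> +(977/179)
  reduce: (82/179)
  pull out 2: (2/179) = -1  (since 179 mod 8 = 3)
  reciprocity: (41/179) -> +(179/41)
  reduce: (15/41)
  reciprocity: (15/41) -> +(41/15)
  reduce: (11/15)
  reciprocity: (11/15) -> -(15/11)
  reduce: (4/11)
  pull out 2: (2/11) = -1  (since 11 mod 8 = 3)
  pull out 2: (2/11) = -1  (since 11 mod 8 = 3)
  (1/11) = 1
Product of signs = 1
(716/977) = 1

1


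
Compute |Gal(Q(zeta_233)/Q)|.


|Gal(Q(zeta_233)/Q)| = phi(233)
= 232

232


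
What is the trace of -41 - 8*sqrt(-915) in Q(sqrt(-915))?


Tr(a + b*sqrt(d)) = (a + b*sqrt(d)) + (a - b*sqrt(d)) = 2a
= 2 * (-41)
= -82

-82


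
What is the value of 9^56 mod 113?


p = 113 is prime and the exponent is (p-1)/2 = 56, so by Euler's criterion 9^56 = (9/113) = +1 or -1 mod 113.
Compute by square-and-multiply:
  56 = 32 + 16 + 8 (binary 111000)
  Repeated squaring mod 113: 9^1 = 9, 9^2 = 81, 9^4 = 7, 9^8 = 49, 9^16 = 28, 9^32 = 106
  9^56 = 9^32 * 9^16 * 9^8 = 106 * 28 * 49 mod 113
    106 * 28 = 2968 = 30 mod 113
    30 * 49 = 1470 = 1 mod 113
  9^56 = 1 mod 113
Result 1: 9 is a quadratic residue mod 113.
9^56 mod 113 = 1

1


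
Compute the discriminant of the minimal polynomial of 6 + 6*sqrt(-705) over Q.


The element 6 + 6*sqrt(-705) has minimal polynomial:
x^2 - 12*x + 25416
Discriminant = (-12)^2 - 4*(25416)
= 144 - 101664
= -101520

-101520


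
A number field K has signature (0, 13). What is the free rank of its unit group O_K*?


By Dirichlet's unit theorem:
rank = r1 + r2 - 1
= 0 + 13 - 1
= 12

12


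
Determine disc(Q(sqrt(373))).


For K = Q(sqrt(d)) with d squarefree: disc(K) = d if d = 1 mod 4, and disc(K) = 4d if d = 2 or 3 mod 4.
Here d = 373, and d mod 4 = 1.
d = 1 mod 4 (O_K = Z[(1+sqrt(d))/2]), so disc(K) = d = 373

373


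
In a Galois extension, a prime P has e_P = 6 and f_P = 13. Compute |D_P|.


|D_P| = e * f
= 6 * 13
= 78

78


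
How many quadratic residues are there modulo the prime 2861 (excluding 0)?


For prime p, the number of non-zero quadratic residues is (p-1)/2.
= (2861-1)/2
= 1430

1430


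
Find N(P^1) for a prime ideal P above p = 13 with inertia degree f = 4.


N(P^a) = p^(a*f)
= 13^(1*4)
= 13^4
= 28561

28561


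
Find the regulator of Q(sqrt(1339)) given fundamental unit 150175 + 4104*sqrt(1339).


epsilon = 150175 + 4104*sqrt(1339)
= 300350.0000
R = ln(300350.0000)
= 12.6127

12.6127


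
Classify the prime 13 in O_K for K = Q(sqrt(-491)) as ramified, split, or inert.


K = Q(sqrt(-491)). Since d mod 4 = 1, disc(K) = -491.
Check p | disc: -491 mod 13 = 3.
p does not divide disc. Compute Legendre symbol (d/p):
3^((13-1)/2) mod 13 = 1
(d/p) = 1, so p splits: (p) = P*P' with e=1, f=1, g=2.
Therefore p is split.

split


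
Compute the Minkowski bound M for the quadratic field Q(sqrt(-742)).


d = -742, d mod 4 = 2, so disc(K) = 4d = -2968; |disc(K)| = 2968
Imaginary quadratic field, so n = 2, s = r2 = 1, r1 = 0
M = (n!/n^n) * (4/pi)^s * sqrt(|disc(K)|) = (2!/2^2) * (4/pi)^1 * sqrt(2968)
= 0.5 * 1.273240 * 54.479354
= 34.6826

34.6826


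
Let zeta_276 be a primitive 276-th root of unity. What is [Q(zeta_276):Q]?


The degree equals Euler's totient phi(276).
276 = 2^2 * 3 * 23
phi(276) = 88

88


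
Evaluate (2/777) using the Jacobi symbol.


Compute (2/777) via quadratic reciprocity:
  pull out 2: (2/777) = +1  (since 777 mod 8 = 1)
  (1/777) = 1
Product of signs = 1

1


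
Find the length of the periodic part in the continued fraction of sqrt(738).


Run the CF algorithm for sqrt(738).
a_0 = floor(sqrt(738)) = 27; set m_0=0, q_0=1.
Recurrence: m' = q*a - m,  q' = (d - m'^2)/q,  a' = floor((a_0 + m')/q').
  step 1: m=27, q=9, a=6
  step 2: m=27, q=1, a=54
a_2 = 2*a_0 = 54, so the period closes here.
sqrt(738) = [27; 6, 54]
Period length = 2

2


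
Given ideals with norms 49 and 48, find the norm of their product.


N(IJ) = N(I) * N(J)
= 49 * 48
= 2352

2352


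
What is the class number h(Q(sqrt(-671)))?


K = Q(sqrt(-671)). d mod 4 = 1, so D = disc(K) = d = -671
h(K) equals the number of primitive reduced positive-definite forms (a, b, c) = a*x^2 + b*x*y + c*y^2 with b^2 - 4ac = D,
where reduced means |b| <= a <= c, with b >= 0 whenever |b| = a or a = c, and primitive means gcd(a, b, c) = 1.
Reduced forces 3a^2 <= |D| = 671, so 1 <= a <= 14; b must have the parity of D, and c = (b^2 - D)/(4a) must be an integer >= a.
Enumerate a = 1..14, b in [-a, a]:
  a=1: (1, 1, 168)  [1]
  a=2: (2, -1, 84), (2, 1, 84)  [2]
  a=3: (3, -1, 56), (3, 1, 56)  [2]
  a=4: (4, -1, 42), (4, 1, 42)  [2]
  a=5: (5, -3, 34), (5, 3, 34)  [2]
  a=6: (6, -5, 29), (6, -1, 28), (6, 1, 28), (6, 5, 29)  [4]
  a=7: (7, -1, 24), (7, 1, 24)  [2]
  a=8: (8, -1, 21), (8, 1, 21)  [2]
  a=9: (9, -7, 20), (9, 7, 20)  [2]
  a=10: (10, -7, 18), (10, -3, 17), (10, 3, 17), (10, 7, 18)  [4]
  a=11: (11, 11, 18)  [1]
  a=12: (12, -7, 15), (12, -1, 14), (12, 1, 14), (12, 7, 15)  [4]
  a=13: none
  a=14: (14, -13, 15), (14, 13, 15)  [2]
Total reduced forms: 1 + 2 + 2 + 2 + 2 + 4 + 2 + 2 + 2 + 4 + 1 + 4 + 2 = 30
h = 30

30


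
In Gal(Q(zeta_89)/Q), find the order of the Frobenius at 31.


The Frobenius at p in Gal(Q(zeta_n)/Q) = (Z/nZ)* is the class of p, so its order is ord_89(31), the smallest k >= 1 with 31^k = 1 mod 89.
n = 89 = 89, phi(89) = 88; the order divides phi(n).
Divisors of 88: 1, 2, 4, 8, 11, 22, 44, 88
Repeated squaring mod 89: 31^1 = 31, 31^2 = 71, 31^4 = 57, 31^8 = 45, 31^16 = 67, 31^32 = 39, 31^64 = 8
Test divisors in increasing order:
  k=1: 31^1 = 31 mod 89
  k=2: 31^2 = 71 mod 89
  k=4: 31^4 = 57 mod 89
  k=8: 31^8 = 45 mod 89
  k=11: 31^11 = 45 * 71 * 31 = 77 mod 89
  k=22: 31^22 = 67 * 57 * 71 = 55 mod 89
  k=44: 31^44 = 39 * 45 * 57 = 88 mod 89
  k=88: 31^88 = 8 * 67 * 45 = 1 mod 89  <- first divisor giving 1
Order = 88

88


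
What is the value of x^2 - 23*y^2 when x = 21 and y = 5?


x^2 - d*y^2
= 21^2 - 23*5^2
= 441 - 575
= -134

-134


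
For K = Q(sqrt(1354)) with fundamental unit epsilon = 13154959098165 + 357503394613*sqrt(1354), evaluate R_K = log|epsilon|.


epsilon = 13154959098165 + 357503394613*sqrt(1354)
= 2.6310e+13
R = ln(2.6310e+13)
= 30.9010

30.9010


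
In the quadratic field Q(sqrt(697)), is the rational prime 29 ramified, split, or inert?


K = Q(sqrt(697)). Since d mod 4 = 1, disc(K) = 697.
Check p | disc: 697 mod 29 = 1.
p does not divide disc. Compute Legendre symbol (d/p):
1^((29-1)/2) mod 29 = 1
(d/p) = 1, so p splits: (p) = P*P' with e=1, f=1, g=2.
Therefore p is split.

split


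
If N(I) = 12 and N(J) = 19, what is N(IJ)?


N(IJ) = N(I) * N(J)
= 12 * 19
= 228

228


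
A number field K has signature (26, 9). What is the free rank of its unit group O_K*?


By Dirichlet's unit theorem:
rank = r1 + r2 - 1
= 26 + 9 - 1
= 34

34


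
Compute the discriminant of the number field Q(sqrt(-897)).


For K = Q(sqrt(d)) with d squarefree: disc(K) = d if d = 1 mod 4, and disc(K) = 4d if d = 2 or 3 mod 4.
Here d = -897, and d mod 4 = 3.
d = 3 mod 4, not 1 (O_K = Z[sqrt(d)]), so disc(K) = 4d = 4 * (-897) = -3588

-3588


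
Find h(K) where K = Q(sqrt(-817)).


K = Q(sqrt(-817)). d mod 4 = 3, so D = disc(K) = 4d = -3268
h(K) equals the number of primitive reduced positive-definite forms (a, b, c) = a*x^2 + b*x*y + c*y^2 with b^2 - 4ac = D,
where reduced means |b| <= a <= c, with b >= 0 whenever |b| = a or a = c, and primitive means gcd(a, b, c) = 1.
Reduced forces 3a^2 <= |D| = 3268, so 1 <= a <= 33; b must have the parity of D, and c = (b^2 - D)/(4a) must be an integer >= a.
Enumerate a = 1..33, b in [-a, a]:
  a=1: (1, 0, 817)  [1]
  a=2: (2, 2, 409)  [1]
  a=3..6: none
  a=7: (7, -6, 118), (7, 6, 118)  [2]
  a=8..13: none
  a=14: (14, -6, 59), (14, 6, 59)  [2]
  a=15..16: none
  a=17: (17, -8, 49), (17, 8, 49)  [2]
  a=18: none
  a=19: (19, 0, 43)  [1]
  a=20..28: none
  a=29: (29, -26, 34), (29, 26, 34)  [2]
  a=30: none
  a=31: (31, 24, 31)  [1]
  a=32..33: none
Total reduced forms: 1 + 1 + 2 + 2 + 2 + 1 + 2 + 1 = 12
h = 12

12


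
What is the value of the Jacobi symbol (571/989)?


Compute (571/989) via quadratic reciprocity:
  reciprocity: (571/989) -> +(989/571)
  reduce: (418/571)
  pull out 2: (2/571) = -1  (since 571 mod 8 = 3)
  reciprocity: (209/571) -> +(571/209)
  reduce: (153/209)
  reciprocity: (153/209) -> +(209/153)
  reduce: (56/153)
  pull out 2: (2/153) = +1  (since 153 mod 8 = 1)
  pull out 2: (2/153) = +1  (since 153 mod 8 = 1)
  pull out 2: (2/153) = +1  (since 153 mod 8 = 1)
  reciprocity: (7/153) -> +(153/7)
  reduce: (6/7)
  pull out 2: (2/7) = +1  (since 7 mod 8 = 7)
  reciprocity: (3/7) -> -(7/3)
  reduce: (1/3)
  (1/3) = 1
Product of signs = 1

1


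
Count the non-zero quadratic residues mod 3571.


For prime p, the number of non-zero quadratic residues is (p-1)/2.
= (3571-1)/2
= 1785

1785


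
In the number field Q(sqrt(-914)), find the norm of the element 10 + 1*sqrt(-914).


N(a + b*sqrt(d)) = a^2 - d*b^2
= (10)^2 - (-914)*(1)^2
= 100 + 914
= 1014

1014


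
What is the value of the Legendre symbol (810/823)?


p = 823 is prime, so compute (810/823) with the reciprocity algorithm (Jacobi-symbol steps: pull out 2s via (2/n), flip via reciprocity, reduce):
  pull out 2: (2/823) = +1  (since 823 mod 8 = 7)
  reciprocity: (405/823) -> +(823/405)
  reduce: (13/405)
  reciprocity: (13/405) -> +(405/13)
  reduce: (2/13)
  pull out 2: (2/13) = -1  (since 13 mod 8 = 5)
  (1/13) = 1
Product of signs = -1
(810/823) = -1

-1


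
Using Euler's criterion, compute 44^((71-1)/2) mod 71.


p = 71 is prime and the exponent is (p-1)/2 = 35, so by Euler's criterion 44^35 = (44/71) = +1 or -1 mod 71.
Compute by square-and-multiply:
  35 = 32 + 2 + 1 (binary 100011)
  Repeated squaring mod 71: 44^1 = 44, 44^2 = 19, 44^4 = 6, 44^8 = 36, 44^16 = 18, 44^32 = 40
  44^35 = 44^32 * 44^2 * 44^1 = 40 * 19 * 44 mod 71
    40 * 19 = 760 = 50 mod 71
    50 * 44 = 2200 = 70 mod 71
  44^35 = 70 mod 71
Result 70 = p - 1 = -1 mod 71: 44 is a quadratic non-residue mod 71. As a residue in [0, p-1] the value is 70.
44^35 mod 71 = 70

70


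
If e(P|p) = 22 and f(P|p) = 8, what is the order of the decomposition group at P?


|D_P| = e * f
= 22 * 8
= 176

176


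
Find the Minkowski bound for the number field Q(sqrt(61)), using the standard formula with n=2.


d = 61, d mod 4 = 1, so disc(K) = d = 61; |disc(K)| = 61
Real quadratic field, so n = 2, s = r2 = 0, r1 = 2
M = (n!/n^n) * (4/pi)^s * sqrt(|disc(K)|) = (2!/2^2) * (4/pi)^0 * sqrt(61)
= 0.5 * 1.000000 * 7.810250
= 3.9051

3.9051


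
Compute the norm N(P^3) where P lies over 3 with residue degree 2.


N(P^a) = p^(a*f)
= 3^(3*2)
= 3^6
= 729

729


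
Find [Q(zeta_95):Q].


The degree equals Euler's totient phi(95).
95 = 5 * 19
phi(95) = 72

72


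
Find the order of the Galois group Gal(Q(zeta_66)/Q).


|Gal(Q(zeta_66)/Q)| = phi(66)
= 20

20


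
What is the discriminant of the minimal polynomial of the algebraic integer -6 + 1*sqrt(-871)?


The element -6 + 1*sqrt(-871) has minimal polynomial:
x^2 + 12*x + 907
Discriminant = (12)^2 - 4*(907)
= 144 - 3628
= -3484

-3484


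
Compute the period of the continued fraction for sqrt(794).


Run the CF algorithm for sqrt(794).
a_0 = floor(sqrt(794)) = 28; set m_0=0, q_0=1.
Recurrence: m' = q*a - m,  q' = (d - m'^2)/q,  a' = floor((a_0 + m')/q').
  step 1: m=28, q=10, a=5
  step 2: m=22, q=31, a=1
  step 3: m=9, q=23, a=1
  step 4: m=14, q=26, a=1
  step 5: m=12, q=25, a=1
  step 6: m=13, q=25, a=1
  step 7: m=12, q=26, a=1
  step 8: m=14, q=23, a=1
  step 9: m=9, q=31, a=1
  step 10: m=22, q=10, a=5
  step 11: m=28, q=1, a=56
a_11 = 2*a_0 = 56, so the period closes here.
sqrt(794) = [28; 5, 1, 1, 1, 1, 1, 1, 1, 1, 5, 56]
Period length = 11

11


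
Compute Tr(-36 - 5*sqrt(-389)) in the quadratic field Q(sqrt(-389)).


Tr(a + b*sqrt(d)) = (a + b*sqrt(d)) + (a - b*sqrt(d)) = 2a
= 2 * (-36)
= -72

-72


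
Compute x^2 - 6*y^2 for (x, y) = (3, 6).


x^2 - d*y^2
= 3^2 - 6*6^2
= 9 - 216
= -207

-207


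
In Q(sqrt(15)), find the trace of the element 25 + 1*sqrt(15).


Tr(a + b*sqrt(d)) = (a + b*sqrt(d)) + (a - b*sqrt(d)) = 2a
= 2 * (25)
= 50

50


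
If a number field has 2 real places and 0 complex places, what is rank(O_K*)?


By Dirichlet's unit theorem:
rank = r1 + r2 - 1
= 2 + 0 - 1
= 1

1


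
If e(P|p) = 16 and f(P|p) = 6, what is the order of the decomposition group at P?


|D_P| = e * f
= 16 * 6
= 96

96


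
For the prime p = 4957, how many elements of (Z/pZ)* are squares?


For prime p, the number of non-zero quadratic residues is (p-1)/2.
= (4957-1)/2
= 2478

2478


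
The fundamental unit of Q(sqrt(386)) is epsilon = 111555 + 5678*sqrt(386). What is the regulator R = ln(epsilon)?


epsilon = 111555 + 5678*sqrt(386)
= 223110.0000
R = ln(223110.0000)
= 12.3154

12.3154


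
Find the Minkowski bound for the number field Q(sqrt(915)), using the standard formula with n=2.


d = 915, d mod 4 = 3, so disc(K) = 4d = 3660; |disc(K)| = 3660
Real quadratic field, so n = 2, s = r2 = 0, r1 = 2
M = (n!/n^n) * (4/pi)^s * sqrt(|disc(K)|) = (2!/2^2) * (4/pi)^0 * sqrt(3660)
= 0.5 * 1.000000 * 60.497934
= 30.2490

30.2490


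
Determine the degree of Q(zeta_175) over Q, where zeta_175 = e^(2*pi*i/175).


The degree equals Euler's totient phi(175).
175 = 5^2 * 7
phi(175) = 120

120


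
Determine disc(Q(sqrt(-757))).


For K = Q(sqrt(d)) with d squarefree: disc(K) = d if d = 1 mod 4, and disc(K) = 4d if d = 2 or 3 mod 4.
Here d = -757, and d mod 4 = 3.
d = 3 mod 4, not 1 (O_K = Z[sqrt(d)]), so disc(K) = 4d = 4 * (-757) = -3028

-3028


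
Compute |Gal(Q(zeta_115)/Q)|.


|Gal(Q(zeta_115)/Q)| = phi(115)
= 88

88


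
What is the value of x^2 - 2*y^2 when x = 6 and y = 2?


x^2 - d*y^2
= 6^2 - 2*2^2
= 36 - 8
= 28

28


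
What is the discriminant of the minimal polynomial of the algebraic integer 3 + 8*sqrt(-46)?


The element 3 + 8*sqrt(-46) has minimal polynomial:
x^2 - 6*x + 2953
Discriminant = (-6)^2 - 4*(2953)
= 36 - 11812
= -11776

-11776


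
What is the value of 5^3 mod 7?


p = 7 is prime and the exponent is (p-1)/2 = 3, so by Euler's criterion 5^3 = (5/7) = +1 or -1 mod 7.
Compute by square-and-multiply:
  3 = 2 + 1 (binary 11)
  Repeated squaring mod 7: 5^1 = 5, 5^2 = 4
  5^3 = 5^2 * 5^1 = 4 * 5 mod 7
    4 * 5 = 20 = 6 mod 7
  5^3 = 6 mod 7
Result 6 = p - 1 = -1 mod 7: 5 is a quadratic non-residue mod 7. As a residue in [0, p-1] the value is 6.
5^3 mod 7 = 6

6


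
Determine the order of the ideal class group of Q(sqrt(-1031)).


K = Q(sqrt(-1031)). d mod 4 = 1, so D = disc(K) = d = -1031
h(K) equals the number of primitive reduced positive-definite forms (a, b, c) = a*x^2 + b*x*y + c*y^2 with b^2 - 4ac = D,
where reduced means |b| <= a <= c, with b >= 0 whenever |b| = a or a = c, and primitive means gcd(a, b, c) = 1.
Reduced forces 3a^2 <= |D| = 1031, so 1 <= a <= 18; b must have the parity of D, and c = (b^2 - D)/(4a) must be an integer >= a.
Enumerate a = 1..18, b in [-a, a]:
  a=1: (1, 1, 258)  [1]
  a=2: (2, -1, 129), (2, 1, 129)  [2]
  a=3: (3, -1, 86), (3, 1, 86)  [2]
  a=4: (4, -3, 65), (4, 3, 65)  [2]
  a=5: (5, -3, 52), (5, 3, 52)  [2]
  a=6: (6, -5, 44), (6, -1, 43), (6, 1, 43), (6, 5, 44)  [4]
  a=7: none
  a=8: (8, -5, 33), (8, 5, 33)  [2]
  a=9: (9, -7, 30), (9, 7, 30)  [2]
  a=10: (10, -7, 27), (10, -3, 26), (10, 3, 26), (10, 7, 27)  [4]
  a=11: (11, -5, 24), (11, 5, 24)  [2]
  a=12: (12, -11, 24), (12, -5, 22), (12, 5, 22), (12, 11, 24)  [4]
  a=13: (13, -3, 20), (13, 3, 20)  [2]
  a=14: none
  a=15: (15, -13, 20), (15, -7, 18), (15, 7, 18), (15, 13, 20)  [4]
  a=16: (16, -11, 18), (16, 11, 18)  [2]
  a=17..18: none
Total reduced forms: 1 + 2 + 2 + 2 + 2 + 4 + 2 + 2 + 4 + 2 + 4 + 2 + 4 + 2 = 35
h = 35

35


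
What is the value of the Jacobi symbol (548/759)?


Compute (548/759) via quadratic reciprocity:
  pull out 2: (2/759) = +1  (since 759 mod 8 = 7)
  pull out 2: (2/759) = +1  (since 759 mod 8 = 7)
  reciprocity: (137/759) -> +(759/137)
  reduce: (74/137)
  pull out 2: (2/137) = +1  (since 137 mod 8 = 1)
  reciprocity: (37/137) -> +(137/37)
  reduce: (26/37)
  pull out 2: (2/37) = -1  (since 37 mod 8 = 5)
  reciprocity: (13/37) -> +(37/13)
  reduce: (11/13)
  reciprocity: (11/13) -> +(13/11)
  reduce: (2/11)
  pull out 2: (2/11) = -1  (since 11 mod 8 = 3)
  (1/11) = 1
Product of signs = 1

1


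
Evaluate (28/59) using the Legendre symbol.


p = 59 is prime, so compute (28/59) with the reciprocity algorithm (Jacobi-symbol steps: pull out 2s via (2/n), flip via reciprocity, reduce):
  pull out 2: (2/59) = -1  (since 59 mod 8 = 3)
  pull out 2: (2/59) = -1  (since 59 mod 8 = 3)
  reciprocity: (7/59) -> -(59/7)
  reduce: (3/7)
  reciprocity: (3/7) -> -(7/3)
  reduce: (1/3)
  (1/3) = 1
Product of signs = 1
(28/59) = 1

1


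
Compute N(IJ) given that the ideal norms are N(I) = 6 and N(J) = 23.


N(IJ) = N(I) * N(J)
= 6 * 23
= 138

138


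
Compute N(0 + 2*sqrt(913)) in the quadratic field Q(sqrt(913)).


N(a + b*sqrt(d)) = a^2 - d*b^2
= (0)^2 - (913)*(2)^2
= 0 - 3652
= -3652

-3652


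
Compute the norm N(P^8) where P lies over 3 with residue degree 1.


N(P^a) = p^(a*f)
= 3^(8*1)
= 3^8
= 6561

6561


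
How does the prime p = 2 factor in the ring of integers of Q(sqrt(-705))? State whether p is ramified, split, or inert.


K = Q(sqrt(-705)). Since d mod 4 = 3, disc(K) = -2820.
Check p | disc: -2820 mod 2 = 0.
p divides disc, so p ramifies: (p) = P^2 with e=2, f=1, g=1.
Therefore p is ramified.

ramified


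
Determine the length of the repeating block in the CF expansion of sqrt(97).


Run the CF algorithm for sqrt(97).
a_0 = floor(sqrt(97)) = 9; set m_0=0, q_0=1.
Recurrence: m' = q*a - m,  q' = (d - m'^2)/q,  a' = floor((a_0 + m')/q').
  step 1: m=9, q=16, a=1
  step 2: m=7, q=3, a=5
  step 3: m=8, q=11, a=1
  step 4: m=3, q=8, a=1
  step 5: m=5, q=9, a=1
  step 6: m=4, q=9, a=1
  step 7: m=5, q=8, a=1
  step 8: m=3, q=11, a=1
  step 9: m=8, q=3, a=5
  step 10: m=7, q=16, a=1
  step 11: m=9, q=1, a=18
a_11 = 2*a_0 = 18, so the period closes here.
sqrt(97) = [9; 1, 5, 1, 1, 1, 1, 1, 1, 5, 1, 18]
Period length = 11

11


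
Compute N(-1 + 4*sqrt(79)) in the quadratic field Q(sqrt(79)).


N(a + b*sqrt(d)) = a^2 - d*b^2
= (-1)^2 - (79)*(4)^2
= 1 - 1264
= -1263

-1263


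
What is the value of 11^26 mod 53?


p = 53 is prime and the exponent is (p-1)/2 = 26, so by Euler's criterion 11^26 = (11/53) = +1 or -1 mod 53.
Compute by square-and-multiply:
  26 = 16 + 8 + 2 (binary 11010)
  Repeated squaring mod 53: 11^1 = 11, 11^2 = 15, 11^4 = 13, 11^8 = 10, 11^16 = 47
  11^26 = 11^16 * 11^8 * 11^2 = 47 * 10 * 15 mod 53
    47 * 10 = 470 = 46 mod 53
    46 * 15 = 690 = 1 mod 53
  11^26 = 1 mod 53
Result 1: 11 is a quadratic residue mod 53.
11^26 mod 53 = 1

1


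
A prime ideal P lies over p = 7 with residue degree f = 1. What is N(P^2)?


N(P^a) = p^(a*f)
= 7^(2*1)
= 7^2
= 49

49


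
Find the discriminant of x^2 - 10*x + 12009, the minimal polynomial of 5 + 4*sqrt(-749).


The element 5 + 4*sqrt(-749) has minimal polynomial:
x^2 - 10*x + 12009
Discriminant = (-10)^2 - 4*(12009)
= 100 - 48036
= -47936

-47936


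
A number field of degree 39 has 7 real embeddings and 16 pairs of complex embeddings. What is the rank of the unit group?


By Dirichlet's unit theorem:
rank = r1 + r2 - 1
= 7 + 16 - 1
= 22

22


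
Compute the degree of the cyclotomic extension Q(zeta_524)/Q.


The degree equals Euler's totient phi(524).
524 = 2^2 * 131
phi(524) = 260

260


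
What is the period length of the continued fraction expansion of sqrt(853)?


Run the CF algorithm for sqrt(853).
a_0 = floor(sqrt(853)) = 29; set m_0=0, q_0=1.
Recurrence: m' = q*a - m,  q' = (d - m'^2)/q,  a' = floor((a_0 + m')/q').
  step 1: m=29, q=12, a=4
  step 2: m=19, q=41, a=1
  step 3: m=22, q=9, a=5
  step 4: m=23, q=36, a=1
  step 5: m=13, q=19, a=2
  step 6: m=25, q=12, a=4
  step 7: m=23, q=27, a=1
  step 8: m=4, q=31, a=1
  step 9: m=27, q=4, a=14
  step 10: m=29, q=3, a=19
  step 11: m=28, q=23, a=2
  step 12: m=18, q=23, a=2
  step 13: m=28, q=3, a=19
  step 14: m=29, q=4, a=14
  step 15: m=27, q=31, a=1
  step 16: m=4, q=27, a=1
  step 17: m=23, q=12, a=4
  step 18: m=25, q=19, a=2
  step 19: m=13, q=36, a=1
  step 20: m=23, q=9, a=5
  step 21: m=22, q=41, a=1
  step 22: m=19, q=12, a=4
  step 23: m=29, q=1, a=58
a_23 = 2*a_0 = 58, so the period closes here.
sqrt(853) = [29; 4, 1, 5, 1, 2, 4, 1, 1, 14, 19, 2, 2, 19, 14, 1, 1, 4, 2, 1, 5, 1, 4, 58]
Period length = 23

23


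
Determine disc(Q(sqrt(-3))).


For K = Q(sqrt(d)) with d squarefree: disc(K) = d if d = 1 mod 4, and disc(K) = 4d if d = 2 or 3 mod 4.
Here d = -3, and d mod 4 = 1.
d = 1 mod 4 (O_K = Z[(1+sqrt(d))/2]), so disc(K) = d = -3

-3


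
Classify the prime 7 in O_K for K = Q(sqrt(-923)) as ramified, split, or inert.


K = Q(sqrt(-923)). Since d mod 4 = 1, disc(K) = -923.
Check p | disc: -923 mod 7 = 1.
p does not divide disc. Compute Legendre symbol (d/p):
1^((7-1)/2) mod 7 = 1
(d/p) = 1, so p splits: (p) = P*P' with e=1, f=1, g=2.
Therefore p is split.

split


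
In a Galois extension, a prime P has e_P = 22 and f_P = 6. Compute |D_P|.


|D_P| = e * f
= 22 * 6
= 132

132


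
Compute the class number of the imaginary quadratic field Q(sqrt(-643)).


K = Q(sqrt(-643)). d mod 4 = 1, so D = disc(K) = d = -643
h(K) equals the number of primitive reduced positive-definite forms (a, b, c) = a*x^2 + b*x*y + c*y^2 with b^2 - 4ac = D,
where reduced means |b| <= a <= c, with b >= 0 whenever |b| = a or a = c, and primitive means gcd(a, b, c) = 1.
Reduced forces 3a^2 <= |D| = 643, so 1 <= a <= 14; b must have the parity of D, and c = (b^2 - D)/(4a) must be an integer >= a.
Enumerate a = 1..14, b in [-a, a]:
  a=1: (1, 1, 161)  [1]
  a=2..6: none
  a=7: (7, -1, 23), (7, 1, 23)  [2]
  a=8..14: none
Total reduced forms: 1 + 2 = 3
h = 3

3


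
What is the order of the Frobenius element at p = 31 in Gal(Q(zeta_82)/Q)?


The Frobenius at p in Gal(Q(zeta_n)/Q) = (Z/nZ)* is the class of p, so its order is ord_82(31), the smallest k >= 1 with 31^k = 1 mod 82.
n = 82 = 2 * 41, phi(82) = 40; the order divides phi(n).
Divisors of 40: 1, 2, 4, 5, 8, 10, 20, 40
Repeated squaring mod 82: 31^1 = 31, 31^2 = 59, 31^4 = 37, 31^8 = 57, 31^16 = 51, 31^32 = 59
Test divisors in increasing order:
  k=1: 31^1 = 31 mod 82
  k=2: 31^2 = 59 mod 82
  k=4: 31^4 = 37 mod 82
  k=5: 31^5 = 37 * 31 = 81 mod 82
  k=8: 31^8 = 57 mod 82
  k=10: 31^10 = 57 * 59 = 1 mod 82  <- first divisor giving 1
Order = 10

10


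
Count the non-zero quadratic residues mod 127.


For prime p, the number of non-zero quadratic residues is (p-1)/2.
= (127-1)/2
= 63

63


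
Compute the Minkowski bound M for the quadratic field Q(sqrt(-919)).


d = -919, d mod 4 = 1, so disc(K) = d = -919; |disc(K)| = 919
Imaginary quadratic field, so n = 2, s = r2 = 1, r1 = 0
M = (n!/n^n) * (4/pi)^s * sqrt(|disc(K)|) = (2!/2^2) * (4/pi)^1 * sqrt(919)
= 0.5 * 1.273240 * 30.315013
= 19.2991

19.2991


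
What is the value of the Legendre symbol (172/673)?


p = 673 is prime, so compute (172/673) with the reciprocity algorithm (Jacobi-symbol steps: pull out 2s via (2/n), flip via reciprocity, reduce):
  pull out 2: (2/673) = +1  (since 673 mod 8 = 1)
  pull out 2: (2/673) = +1  (since 673 mod 8 = 1)
  reciprocity: (43/673) -> +(673/43)
  reduce: (28/43)
  pull out 2: (2/43) = -1  (since 43 mod 8 = 3)
  pull out 2: (2/43) = -1  (since 43 mod 8 = 3)
  reciprocity: (7/43) -> -(43/7)
  reduce: (1/7)
  (1/7) = 1
Product of signs = -1
(172/673) = -1

-1


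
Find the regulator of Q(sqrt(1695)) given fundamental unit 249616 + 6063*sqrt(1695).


epsilon = 249616 + 6063*sqrt(1695)
= 499232.0000
R = ln(499232.0000)
= 13.1208

13.1208


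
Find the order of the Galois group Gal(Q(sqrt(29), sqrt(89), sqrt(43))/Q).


The 3 square roots of distinct primes are multiplicatively independent over Q,
so [K:Q] = 2^3 and Gal(K/Q) is isomorphic to (Z/2Z)^3.
|Gal| = 2^3 = 8

8


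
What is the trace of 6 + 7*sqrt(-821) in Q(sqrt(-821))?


Tr(a + b*sqrt(d)) = (a + b*sqrt(d)) + (a - b*sqrt(d)) = 2a
= 2 * (6)
= 12

12


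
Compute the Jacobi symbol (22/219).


Compute (22/219) via quadratic reciprocity:
  pull out 2: (2/219) = -1  (since 219 mod 8 = 3)
  reciprocity: (11/219) -> -(219/11)
  reduce: (10/11)
  pull out 2: (2/11) = -1  (since 11 mod 8 = 3)
  reciprocity: (5/11) -> +(11/5)
  reduce: (1/5)
  (1/5) = 1
Product of signs = -1

-1


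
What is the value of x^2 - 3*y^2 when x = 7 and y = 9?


x^2 - d*y^2
= 7^2 - 3*9^2
= 49 - 243
= -194

-194


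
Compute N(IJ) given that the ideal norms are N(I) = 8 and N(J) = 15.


N(IJ) = N(I) * N(J)
= 8 * 15
= 120

120


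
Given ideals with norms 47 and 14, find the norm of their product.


N(IJ) = N(I) * N(J)
= 47 * 14
= 658

658


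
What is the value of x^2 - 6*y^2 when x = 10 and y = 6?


x^2 - d*y^2
= 10^2 - 6*6^2
= 100 - 216
= -116

-116


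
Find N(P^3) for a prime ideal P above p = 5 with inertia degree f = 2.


N(P^a) = p^(a*f)
= 5^(3*2)
= 5^6
= 15625

15625


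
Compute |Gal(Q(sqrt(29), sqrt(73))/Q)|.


The 2 square roots of distinct primes are multiplicatively independent over Q,
so [K:Q] = 2^2 and Gal(K/Q) is isomorphic to (Z/2Z)^2.
|Gal| = 2^2 = 4

4


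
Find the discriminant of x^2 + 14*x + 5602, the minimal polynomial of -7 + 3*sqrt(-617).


The element -7 + 3*sqrt(-617) has minimal polynomial:
x^2 + 14*x + 5602
Discriminant = (14)^2 - 4*(5602)
= 196 - 22408
= -22212

-22212


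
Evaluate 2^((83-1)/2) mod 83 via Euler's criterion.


p = 83 is prime and the exponent is (p-1)/2 = 41, so by Euler's criterion 2^41 = (2/83) = +1 or -1 mod 83.
Compute by square-and-multiply:
  41 = 32 + 8 + 1 (binary 101001)
  Repeated squaring mod 83: 2^1 = 2, 2^2 = 4, 2^4 = 16, 2^8 = 7, 2^16 = 49, 2^32 = 77
  2^41 = 2^32 * 2^8 * 2^1 = 77 * 7 * 2 mod 83
    77 * 7 = 539 = 41 mod 83
    41 * 2 = 82 = 82 mod 83
  2^41 = 82 mod 83
Result 82 = p - 1 = -1 mod 83: 2 is a quadratic non-residue mod 83. As a residue in [0, p-1] the value is 82.
2^41 mod 83 = 82

82


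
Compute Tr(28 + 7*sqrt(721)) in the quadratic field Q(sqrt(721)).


Tr(a + b*sqrt(d)) = (a + b*sqrt(d)) + (a - b*sqrt(d)) = 2a
= 2 * (28)
= 56

56


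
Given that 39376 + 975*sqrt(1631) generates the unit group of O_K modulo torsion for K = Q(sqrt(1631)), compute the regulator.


epsilon = 39376 + 975*sqrt(1631)
= 78752.0000
R = ln(78752.0000)
= 11.2741

11.2741


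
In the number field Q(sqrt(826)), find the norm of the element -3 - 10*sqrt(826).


N(a + b*sqrt(d)) = a^2 - d*b^2
= (-3)^2 - (826)*(-10)^2
= 9 - 82600
= -82591

-82591


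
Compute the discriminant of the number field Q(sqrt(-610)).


For K = Q(sqrt(d)) with d squarefree: disc(K) = d if d = 1 mod 4, and disc(K) = 4d if d = 2 or 3 mod 4.
Here d = -610, and d mod 4 = 2.
d = 2 mod 4, not 1 (O_K = Z[sqrt(d)]), so disc(K) = 4d = 4 * (-610) = -2440

-2440


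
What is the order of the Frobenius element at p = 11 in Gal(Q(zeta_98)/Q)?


The Frobenius at p in Gal(Q(zeta_n)/Q) = (Z/nZ)* is the class of p, so its order is ord_98(11), the smallest k >= 1 with 11^k = 1 mod 98.
n = 98 = 2 * 7^2, phi(98) = 42; the order divides phi(n).
Divisors of 42: 1, 2, 3, 6, 7, 14, 21, 42
Repeated squaring mod 98: 11^1 = 11, 11^2 = 23, 11^4 = 39, 11^8 = 51, 11^16 = 53, 11^32 = 65
Test divisors in increasing order:
  k=1: 11^1 = 11 mod 98
  k=2: 11^2 = 23 mod 98
  k=3: 11^3 = 23 * 11 = 57 mod 98
  k=6: 11^6 = 39 * 23 = 15 mod 98
  k=7: 11^7 = 39 * 23 * 11 = 67 mod 98
  k=14: 11^14 = 51 * 39 * 23 = 79 mod 98
  k=21: 11^21 = 53 * 39 * 11 = 1 mod 98  <- first divisor giving 1
Order = 21

21


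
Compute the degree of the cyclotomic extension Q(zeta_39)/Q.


The degree equals Euler's totient phi(39).
39 = 3 * 13
phi(39) = 24

24


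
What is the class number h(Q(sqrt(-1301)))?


K = Q(sqrt(-1301)). d mod 4 = 3, so D = disc(K) = 4d = -5204
h(K) equals the number of primitive reduced positive-definite forms (a, b, c) = a*x^2 + b*x*y + c*y^2 with b^2 - 4ac = D,
where reduced means |b| <= a <= c, with b >= 0 whenever |b| = a or a = c, and primitive means gcd(a, b, c) = 1.
Reduced forces 3a^2 <= |D| = 5204, so 1 <= a <= 41; b must have the parity of D, and c = (b^2 - D)/(4a) must be an integer >= a.
Enumerate a = 1..41, b in [-a, a]:
  a=1: (1, 0, 1301)  [1]
  a=2: (2, 2, 651)  [1]
  a=3: (3, -2, 434), (3, 2, 434)  [2]
  a=4: none
  a=5: (5, -4, 261), (5, 4, 261)  [2]
  a=6: (6, -2, 217), (6, 2, 217)  [2]
  a=7: (7, -2, 186), (7, 2, 186)  [2]
  a=8: none
  a=9: (9, -4, 145), (9, 4, 145)  [2]
  a=10: (10, -6, 131), (10, 6, 131)  [2]
  a=11..12: none
  a=13: (13, -10, 102), (13, 10, 102)  [2]
  a=14: (14, -2, 93), (14, 2, 93)  [2]
  a=15: (15, -14, 90), (15, -4, 87), (15, 4, 87), (15, 14, 90)  [4]
  a=16: none
  a=17: (17, -10, 78), (17, 10, 78)  [2]
  a=18: (18, -14, 75), (18, 14, 75)  [2]
  a=19..20: none
  a=21: (21, -16, 65), (21, -2, 62), (21, 2, 62), (21, 16, 65)  [4]
  a=22..24: none
  a=25: (25, -14, 54), (25, 14, 54)  [2]
  a=26: (26, -10, 51), (26, 10, 51)  [2]
  a=27: (27, -14, 50), (27, 14, 50)  [2]
  a=28: none
  a=29: (29, -4, 45), (29, 4, 45)  [2]
  a=30: (30, -26, 49), (30, -14, 45), (30, 14, 45), (30, 26, 49)  [4]
  a=31: (31, -2, 42), (31, 2, 42)  [2]
  a=32..33: none
  a=34: (34, -10, 39), (34, 10, 39)  [2]
  a=35: (35, -26, 42), (35, -16, 39), (35, 16, 39), (35, 26, 42)  [4]
  a=36..41: none
Total reduced forms: 1 + 1 + 2 + 2 + 2 + 2 + 2 + 2 + 2 + 2 + 4 + 2 + 2 + 4 + 2 + 2 + 2 + 2 + 4 + 2 + 2 + 4 = 50
h = 50

50


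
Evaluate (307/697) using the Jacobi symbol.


Compute (307/697) via quadratic reciprocity:
  reciprocity: (307/697) -> +(697/307)
  reduce: (83/307)
  reciprocity: (83/307) -> -(307/83)
  reduce: (58/83)
  pull out 2: (2/83) = -1  (since 83 mod 8 = 3)
  reciprocity: (29/83) -> +(83/29)
  reduce: (25/29)
  reciprocity: (25/29) -> +(29/25)
  reduce: (4/25)
  pull out 2: (2/25) = +1  (since 25 mod 8 = 1)
  pull out 2: (2/25) = +1  (since 25 mod 8 = 1)
  (1/25) = 1
Product of signs = 1

1


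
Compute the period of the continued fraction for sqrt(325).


Run the CF algorithm for sqrt(325).
a_0 = floor(sqrt(325)) = 18; set m_0=0, q_0=1.
Recurrence: m' = q*a - m,  q' = (d - m'^2)/q,  a' = floor((a_0 + m')/q').
  step 1: m=18, q=1, a=36
a_1 = 2*a_0 = 36, so the period closes here.
sqrt(325) = [18; 36]
Period length = 1

1


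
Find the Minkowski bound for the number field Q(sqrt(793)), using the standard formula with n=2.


d = 793, d mod 4 = 1, so disc(K) = d = 793; |disc(K)| = 793
Real quadratic field, so n = 2, s = r2 = 0, r1 = 2
M = (n!/n^n) * (4/pi)^s * sqrt(|disc(K)|) = (2!/2^2) * (4/pi)^0 * sqrt(793)
= 0.5 * 1.000000 * 28.160256
= 14.0801

14.0801


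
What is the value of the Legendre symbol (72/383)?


p = 383 is prime, so compute (72/383) with the reciprocity algorithm (Jacobi-symbol steps: pull out 2s via (2/n), flip via reciprocity, reduce):
  pull out 2: (2/383) = +1  (since 383 mod 8 = 7)
  pull out 2: (2/383) = +1  (since 383 mod 8 = 7)
  pull out 2: (2/383) = +1  (since 383 mod 8 = 7)
  reciprocity: (9/383) -> +(383/9)
  reduce: (5/9)
  reciprocity: (5/9) -> +(9/5)
  reduce: (4/5)
  pull out 2: (2/5) = -1  (since 5 mod 8 = 5)
  pull out 2: (2/5) = -1  (since 5 mod 8 = 5)
  (1/5) = 1
Product of signs = 1
(72/383) = 1

1


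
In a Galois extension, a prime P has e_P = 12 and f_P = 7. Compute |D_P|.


|D_P| = e * f
= 12 * 7
= 84

84


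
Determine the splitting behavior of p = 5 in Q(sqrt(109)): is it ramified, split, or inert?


K = Q(sqrt(109)). Since d mod 4 = 1, disc(K) = 109.
Check p | disc: 109 mod 5 = 4.
p does not divide disc. Compute Legendre symbol (d/p):
4^((5-1)/2) mod 5 = 1
(d/p) = 1, so p splits: (p) = P*P' with e=1, f=1, g=2.
Therefore p is split.

split


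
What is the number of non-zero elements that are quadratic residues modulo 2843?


For prime p, the number of non-zero quadratic residues is (p-1)/2.
= (2843-1)/2
= 1421

1421


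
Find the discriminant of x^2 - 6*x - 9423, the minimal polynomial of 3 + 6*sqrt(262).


The element 3 + 6*sqrt(262) has minimal polynomial:
x^2 - 6*x - 9423
Discriminant = (-6)^2 - 4*(-9423)
= 36 + 37692
= 37728

37728


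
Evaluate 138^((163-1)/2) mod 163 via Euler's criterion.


p = 163 is prime and the exponent is (p-1)/2 = 81, so by Euler's criterion 138^81 = (138/163) = +1 or -1 mod 163.
Compute by square-and-multiply:
  81 = 64 + 16 + 1 (binary 1010001)
  Repeated squaring mod 163: 138^1 = 138, 138^2 = 136, 138^4 = 77, 138^8 = 61, 138^16 = 135, 138^32 = 132, 138^64 = 146
  138^81 = 138^64 * 138^16 * 138^1 = 146 * 135 * 138 mod 163
    146 * 135 = 19710 = 150 mod 163
    150 * 138 = 20700 = 162 mod 163
  138^81 = 162 mod 163
Result 162 = p - 1 = -1 mod 163: 138 is a quadratic non-residue mod 163. As a residue in [0, p-1] the value is 162.
138^81 mod 163 = 162

162


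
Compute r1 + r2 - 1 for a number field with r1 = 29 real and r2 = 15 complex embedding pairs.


By Dirichlet's unit theorem:
rank = r1 + r2 - 1
= 29 + 15 - 1
= 43

43


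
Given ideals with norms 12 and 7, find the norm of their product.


N(IJ) = N(I) * N(J)
= 12 * 7
= 84

84


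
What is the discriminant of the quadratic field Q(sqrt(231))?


For K = Q(sqrt(d)) with d squarefree: disc(K) = d if d = 1 mod 4, and disc(K) = 4d if d = 2 or 3 mod 4.
Here d = 231, and d mod 4 = 3.
d = 3 mod 4, not 1 (O_K = Z[sqrt(d)]), so disc(K) = 4d = 4 * (231) = 924

924


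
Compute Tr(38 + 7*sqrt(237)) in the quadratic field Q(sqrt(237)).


Tr(a + b*sqrt(d)) = (a + b*sqrt(d)) + (a - b*sqrt(d)) = 2a
= 2 * (38)
= 76

76


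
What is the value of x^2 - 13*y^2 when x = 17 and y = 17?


x^2 - d*y^2
= 17^2 - 13*17^2
= 289 - 3757
= -3468

-3468


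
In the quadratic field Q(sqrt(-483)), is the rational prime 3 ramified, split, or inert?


K = Q(sqrt(-483)). Since d mod 4 = 1, disc(K) = -483.
Check p | disc: -483 mod 3 = 0.
p divides disc, so p ramifies: (p) = P^2 with e=2, f=1, g=1.
Therefore p is ramified.

ramified


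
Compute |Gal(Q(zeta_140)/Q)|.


|Gal(Q(zeta_140)/Q)| = phi(140)
= 48

48
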